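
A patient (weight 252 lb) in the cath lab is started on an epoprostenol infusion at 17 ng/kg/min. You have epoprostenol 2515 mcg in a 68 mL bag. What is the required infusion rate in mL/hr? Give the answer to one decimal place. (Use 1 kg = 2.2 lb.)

3.2 mL/hr

Weight = 252 lb ÷ 2.2 lb/kg = 114.5455 kg
Dose = 17 ng/kg/min × 114.5455 kg = 1947.273 ng/min
1947.273 ng/min × 60 min/hr = 116836.4 ng/hr
Concentration = 2515 mcg ÷ 68 mL = 36.98529 mcg/mL = 36985.29 ng/mL
Rate = 116836.4 ng/hr ÷ 36985.29 ng/mL = 3.158995 mL/hr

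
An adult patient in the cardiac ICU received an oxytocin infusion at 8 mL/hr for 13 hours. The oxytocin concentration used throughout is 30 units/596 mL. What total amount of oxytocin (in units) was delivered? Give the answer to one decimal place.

5.2 units

Concentration = 30 units ÷ 596 mL = 0.05033557 units/mL = 50.33557 milliunits/mL
Drug rate = 8 mL/hr × 50.33557 milliunits/mL = 402.6846 milliunits/hr
Total = 402.6846 milliunits/hr × 13 hr = 5234.899 milliunits = 5.234899 units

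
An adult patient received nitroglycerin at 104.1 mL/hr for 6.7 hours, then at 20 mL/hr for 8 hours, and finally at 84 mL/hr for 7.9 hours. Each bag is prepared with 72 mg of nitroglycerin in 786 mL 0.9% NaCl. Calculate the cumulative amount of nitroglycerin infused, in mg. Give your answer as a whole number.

Concentration = 72 mg ÷ 786 mL = 0.09160305 mg/mL
Stage 1: 104.1 mL/hr × 6.7 hr = 697.47 mL → 697.47 mL × 0.09160305 mg/mL = 63.89038 mg
Stage 2: 20 mL/hr × 8 hr = 160 mL → 160 mL × 0.09160305 mg/mL = 14.65649 mg
Stage 3: 84 mL/hr × 7.9 hr = 663.6 mL → 663.6 mL × 0.09160305 mg/mL = 60.78779 mg
Total = 63.89038 + 14.65649 + 60.78779 = 139.3347 mg

139 mg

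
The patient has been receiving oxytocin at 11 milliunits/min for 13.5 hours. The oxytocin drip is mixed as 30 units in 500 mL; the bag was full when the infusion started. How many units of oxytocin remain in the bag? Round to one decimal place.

21.1 units

11 milliunits/min × 60 min/hr = 660 milliunits/hr
Concentration = 30 units ÷ 500 mL = 0.06 units/mL = 60 milliunits/mL
Rate = 660 milliunits/hr ÷ 60 milliunits/mL = 11 mL/hr
Volume infused = 11 mL/hr × 13.5 hr = 148.5 mL
Volume remaining = 500 − 148.5 = 351.5 mL
Drug remaining = 351.5 mL × 60 milliunits/mL = 21090 milliunits = 21.09 units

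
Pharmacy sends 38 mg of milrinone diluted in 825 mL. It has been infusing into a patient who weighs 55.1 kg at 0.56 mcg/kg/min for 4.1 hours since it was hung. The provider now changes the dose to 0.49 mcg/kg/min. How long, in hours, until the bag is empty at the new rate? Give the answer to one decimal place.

Initial rate:
Dose = 0.56 mcg/kg/min × 55.1 kg = 30.856 mcg/min
30.856 mcg/min × 60 min/hr = 1851.36 mcg/hr
Concentration = 38 mg ÷ 825 mL = 0.04606061 mg/mL = 46.06061 mcg/mL
Rate = 1851.36 mcg/hr ÷ 46.06061 mcg/mL = 40.194 mL/hr
Volume infused so far = 40.194 mL/hr × 4.1 hr = 164.7954 mL
Volume remaining = 825 − 164.7954 = 660.2046 mL
New rate:
Dose = 0.49 mcg/kg/min × 55.1 kg = 26.999 mcg/min
26.999 mcg/min × 60 min/hr = 1619.94 mcg/hr
Rate = 1619.94 mcg/hr ÷ 46.06061 mcg/mL = 35.16975 mL/hr
Time remaining = 660.2046 mL ÷ 35.16975 mL/hr = 18.77194 hr

18.8 hours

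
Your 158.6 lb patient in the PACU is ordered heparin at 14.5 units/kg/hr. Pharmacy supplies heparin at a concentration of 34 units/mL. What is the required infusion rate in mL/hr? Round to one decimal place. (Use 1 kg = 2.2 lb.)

Weight = 158.6 lb ÷ 2.2 lb/kg = 72.09091 kg
Dose = 14.5 units/kg/hr × 72.09091 kg = 1045.318 units/hr
Rate = 1045.318 units/hr ÷ 34 units/mL = 30.74465 mL/hr

30.7 mL/hr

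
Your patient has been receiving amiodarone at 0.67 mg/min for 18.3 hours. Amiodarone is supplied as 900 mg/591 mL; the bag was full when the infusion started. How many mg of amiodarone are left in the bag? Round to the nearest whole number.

164 mg

0.67 mg/min × 60 min/hr = 40.2 mg/hr
Concentration = 900 mg ÷ 591 mL = 1.522843 mg/mL
Rate = 40.2 mg/hr ÷ 1.522843 mg/mL = 26.398 mL/hr
Volume infused = 26.398 mL/hr × 18.3 hr = 483.0834 mL
Volume remaining = 591 − 483.0834 = 107.9166 mL
Drug remaining = 107.9166 mL × 1.522843 mg/mL = 164.34 mg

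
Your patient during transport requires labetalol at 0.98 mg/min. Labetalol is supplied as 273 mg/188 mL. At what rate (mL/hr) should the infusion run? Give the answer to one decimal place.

40.5 mL/hr

0.98 mg/min × 60 min/hr = 58.8 mg/hr
Concentration = 273 mg ÷ 188 mL = 1.452128 mg/mL
Rate = 58.8 mg/hr ÷ 1.452128 mg/mL = 40.49231 mL/hr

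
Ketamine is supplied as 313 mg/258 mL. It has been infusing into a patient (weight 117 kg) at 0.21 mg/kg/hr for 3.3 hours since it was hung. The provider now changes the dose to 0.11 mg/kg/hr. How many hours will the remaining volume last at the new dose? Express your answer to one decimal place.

18.0 hours

Initial rate:
Dose = 0.21 mg/kg/hr × 117 kg = 24.57 mg/hr
Concentration = 313 mg ÷ 258 mL = 1.213178 mg/mL
Rate = 24.57 mg/hr ÷ 1.213178 mg/mL = 20.25259 mL/hr
Volume infused so far = 20.25259 mL/hr × 3.3 hr = 66.83354 mL
Volume remaining = 258 − 66.83354 = 191.1665 mL
New rate:
Dose = 0.11 mg/kg/hr × 117 kg = 12.87 mg/hr
Rate = 12.87 mg/hr ÷ 1.213178 mg/mL = 10.6085 mL/hr
Time remaining = 191.1665 mL ÷ 10.6085 mL/hr = 18.02012 hr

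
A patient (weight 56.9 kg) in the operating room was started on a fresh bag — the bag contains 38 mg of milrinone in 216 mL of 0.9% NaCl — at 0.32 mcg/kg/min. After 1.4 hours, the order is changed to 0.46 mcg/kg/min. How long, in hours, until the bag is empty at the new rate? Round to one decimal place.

23.2 hours

Initial rate:
Dose = 0.32 mcg/kg/min × 56.9 kg = 18.208 mcg/min
18.208 mcg/min × 60 min/hr = 1092.48 mcg/hr
Concentration = 38 mg ÷ 216 mL = 0.1759259 mg/mL = 175.9259 mcg/mL
Rate = 1092.48 mcg/hr ÷ 175.9259 mcg/mL = 6.209886 mL/hr
Volume infused so far = 6.209886 mL/hr × 1.4 hr = 8.693841 mL
Volume remaining = 216 − 8.693841 = 207.3062 mL
New rate:
Dose = 0.46 mcg/kg/min × 56.9 kg = 26.174 mcg/min
26.174 mcg/min × 60 min/hr = 1570.44 mcg/hr
Rate = 1570.44 mcg/hr ÷ 175.9259 mcg/mL = 8.926712 mL/hr
Time remaining = 207.3062 mL ÷ 8.926712 mL/hr = 23.22313 hr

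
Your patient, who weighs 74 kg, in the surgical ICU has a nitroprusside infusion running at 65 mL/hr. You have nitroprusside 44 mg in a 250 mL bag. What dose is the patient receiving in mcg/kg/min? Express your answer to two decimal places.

Concentration = 44 mg ÷ 250 mL = 0.176 mg/mL = 176 mcg/mL
Drug rate = 65 mL/hr × 176 mcg/mL = 11440 mcg/hr
11440 mcg/hr ÷ 60 min/hr = 190.6667 mcg/min
190.6667 mcg/min ÷ 74 kg = 2.576577 mcg/kg/min

2.58 mcg/kg/min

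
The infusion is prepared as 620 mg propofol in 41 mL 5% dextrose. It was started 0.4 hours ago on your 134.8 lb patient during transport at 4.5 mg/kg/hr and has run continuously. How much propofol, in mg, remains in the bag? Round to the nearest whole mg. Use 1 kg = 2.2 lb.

Weight = 134.8 lb ÷ 2.2 lb/kg = 61.27273 kg
Dose = 4.5 mg/kg/hr × 61.27273 kg = 275.7273 mg/hr
Concentration = 620 mg ÷ 41 mL = 15.12195 mg/mL
Rate = 275.7273 mg/hr ÷ 15.12195 mg/mL = 18.23358 mL/hr
Volume infused = 18.23358 mL/hr × 0.4 hr = 7.293431 mL
Volume remaining = 41 − 7.293431 = 33.70657 mL
Drug remaining = 33.70657 mL × 15.12195 mg/mL = 509.7091 mg

510 mg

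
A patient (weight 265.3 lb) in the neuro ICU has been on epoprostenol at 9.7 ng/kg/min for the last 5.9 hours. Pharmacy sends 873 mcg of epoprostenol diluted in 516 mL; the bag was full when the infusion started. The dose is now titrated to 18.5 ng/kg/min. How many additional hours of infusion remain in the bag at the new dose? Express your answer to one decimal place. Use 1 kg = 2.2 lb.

3.4 hours

Initial rate:
Weight = 265.3 lb ÷ 2.2 lb/kg = 120.5909 kg
Dose = 9.7 ng/kg/min × 120.5909 kg = 1169.732 ng/min
1169.732 ng/min × 60 min/hr = 70183.91 ng/hr
Concentration = 873 mcg ÷ 516 mL = 1.69186 mcg/mL = 1691.86 ng/mL
Rate = 70183.91 ng/hr ÷ 1691.86 ng/mL = 41.48327 mL/hr
Volume infused so far = 41.48327 mL/hr × 5.9 hr = 244.7513 mL
Volume remaining = 516 − 244.7513 = 271.2487 mL
New rate:
Dose = 18.5 ng/kg/min × 120.5909 kg = 2230.932 ng/min
2230.932 ng/min × 60 min/hr = 133855.9 ng/hr
Rate = 133855.9 ng/hr ÷ 1691.86 ng/mL = 79.11758 mL/hr
Time remaining = 271.2487 mL ÷ 79.11758 mL/hr = 3.428425 hr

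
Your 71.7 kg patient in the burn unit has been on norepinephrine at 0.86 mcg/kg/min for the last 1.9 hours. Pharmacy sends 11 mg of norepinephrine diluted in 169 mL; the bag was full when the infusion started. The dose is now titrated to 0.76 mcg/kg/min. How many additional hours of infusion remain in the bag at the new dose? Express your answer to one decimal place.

Initial rate:
Dose = 0.86 mcg/kg/min × 71.7 kg = 61.662 mcg/min
61.662 mcg/min × 60 min/hr = 3699.72 mcg/hr
Concentration = 11 mg ÷ 169 mL = 0.06508876 mg/mL = 65.08876 mcg/mL
Rate = 3699.72 mcg/hr ÷ 65.08876 mcg/mL = 56.84115 mL/hr
Volume infused so far = 56.84115 mL/hr × 1.9 hr = 107.9982 mL
Volume remaining = 169 − 107.9982 = 61.00181 mL
New rate:
Dose = 0.76 mcg/kg/min × 71.7 kg = 54.492 mcg/min
54.492 mcg/min × 60 min/hr = 3269.52 mcg/hr
Rate = 3269.52 mcg/hr ÷ 65.08876 mcg/mL = 50.23172 mL/hr
Time remaining = 61.00181 mL ÷ 50.23172 mL/hr = 1.214408 hr

1.2 hours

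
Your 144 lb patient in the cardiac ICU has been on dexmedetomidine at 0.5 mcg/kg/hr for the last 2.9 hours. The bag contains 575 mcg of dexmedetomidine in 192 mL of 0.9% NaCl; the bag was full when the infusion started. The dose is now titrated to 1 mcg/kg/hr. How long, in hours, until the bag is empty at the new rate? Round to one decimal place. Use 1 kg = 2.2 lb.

Initial rate:
Weight = 144 lb ÷ 2.2 lb/kg = 65.45455 kg
Dose = 0.5 mcg/kg/hr × 65.45455 kg = 32.72727 mcg/hr
Concentration = 575 mcg ÷ 192 mL = 2.994792 mcg/mL
Rate = 32.72727 mcg/hr ÷ 2.994792 mcg/mL = 10.92806 mL/hr
Volume infused so far = 10.92806 mL/hr × 2.9 hr = 31.69138 mL
Volume remaining = 192 − 31.69138 = 160.3086 mL
New rate:
Dose = 1 mcg/kg/hr × 65.45455 kg = 65.45455 mcg/hr
Rate = 65.45455 mcg/hr ÷ 2.994792 mcg/mL = 21.85613 mL/hr
Time remaining = 160.3086 mL ÷ 21.85613 mL/hr = 7.334722 hr

7.3 hours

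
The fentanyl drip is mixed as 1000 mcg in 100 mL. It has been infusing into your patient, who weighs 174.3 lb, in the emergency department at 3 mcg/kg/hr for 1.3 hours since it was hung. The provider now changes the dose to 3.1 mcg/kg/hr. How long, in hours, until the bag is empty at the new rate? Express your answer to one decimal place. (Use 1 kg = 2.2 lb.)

Initial rate:
Weight = 174.3 lb ÷ 2.2 lb/kg = 79.22727 kg
Dose = 3 mcg/kg/hr × 79.22727 kg = 237.6818 mcg/hr
Concentration = 1000 mcg ÷ 100 mL = 10 mcg/mL
Rate = 237.6818 mcg/hr ÷ 10 mcg/mL = 23.76818 mL/hr
Volume infused so far = 23.76818 mL/hr × 1.3 hr = 30.89864 mL
Volume remaining = 100 − 30.89864 = 69.10136 mL
New rate:
Dose = 3.1 mcg/kg/hr × 79.22727 kg = 245.6045 mcg/hr
Rate = 245.6045 mcg/hr ÷ 10 mcg/mL = 24.56045 mL/hr
Time remaining = 69.10136 mL ÷ 24.56045 mL/hr = 2.813521 hr

2.8 hours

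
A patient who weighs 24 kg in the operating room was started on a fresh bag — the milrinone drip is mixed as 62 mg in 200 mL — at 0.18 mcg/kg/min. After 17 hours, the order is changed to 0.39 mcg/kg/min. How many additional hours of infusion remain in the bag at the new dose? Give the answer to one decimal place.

102.6 hours

Initial rate:
Dose = 0.18 mcg/kg/min × 24 kg = 4.32 mcg/min
4.32 mcg/min × 60 min/hr = 259.2 mcg/hr
Concentration = 62 mg ÷ 200 mL = 0.31 mg/mL = 310 mcg/mL
Rate = 259.2 mcg/hr ÷ 310 mcg/mL = 0.836129 mL/hr
Volume infused so far = 0.836129 mL/hr × 17 hr = 14.21419 mL
Volume remaining = 200 − 14.21419 = 185.7858 mL
New rate:
Dose = 0.39 mcg/kg/min × 24 kg = 9.36 mcg/min
9.36 mcg/min × 60 min/hr = 561.6 mcg/hr
Rate = 561.6 mcg/hr ÷ 310 mcg/mL = 1.811613 mL/hr
Time remaining = 185.7858 mL ÷ 1.811613 mL/hr = 102.5527 hr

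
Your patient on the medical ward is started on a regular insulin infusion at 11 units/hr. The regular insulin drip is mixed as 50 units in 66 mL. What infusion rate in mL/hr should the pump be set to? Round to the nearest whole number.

15 mL/hr

Concentration = 50 units ÷ 66 mL = 0.7575758 units/mL
Rate = 11 units/hr ÷ 0.7575758 units/mL = 14.52 mL/hr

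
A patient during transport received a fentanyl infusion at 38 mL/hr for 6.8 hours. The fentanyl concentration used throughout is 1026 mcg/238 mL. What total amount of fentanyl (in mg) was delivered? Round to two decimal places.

Concentration = 1026 mcg ÷ 238 mL = 4.310924 mcg/mL
Drug rate = 38 mL/hr × 4.310924 mcg/mL = 163.8151 mcg/hr
Total = 163.8151 mcg/hr × 6.8 hr = 1113.943 mcg = 1.113943 mg

1.11 mg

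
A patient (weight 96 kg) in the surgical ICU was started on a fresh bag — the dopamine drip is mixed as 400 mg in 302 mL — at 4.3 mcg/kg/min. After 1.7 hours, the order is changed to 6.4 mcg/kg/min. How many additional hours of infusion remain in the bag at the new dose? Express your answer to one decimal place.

Initial rate:
Dose = 4.3 mcg/kg/min × 96 kg = 412.8 mcg/min
412.8 mcg/min × 60 min/hr = 24768 mcg/hr
Concentration = 400 mg ÷ 302 mL = 1.324503 mg/mL = 1324.503 mcg/mL
Rate = 24768 mcg/hr ÷ 1324.503 mcg/mL = 18.69984 mL/hr
Volume infused so far = 18.69984 mL/hr × 1.7 hr = 31.78973 mL
Volume remaining = 302 − 31.78973 = 270.2103 mL
New rate:
Dose = 6.4 mcg/kg/min × 96 kg = 614.4 mcg/min
614.4 mcg/min × 60 min/hr = 36864 mcg/hr
Rate = 36864 mcg/hr ÷ 1324.503 mcg/mL = 27.83232 mL/hr
Time remaining = 270.2103 mL ÷ 27.83232 mL/hr = 9.708507 hr

9.7 hours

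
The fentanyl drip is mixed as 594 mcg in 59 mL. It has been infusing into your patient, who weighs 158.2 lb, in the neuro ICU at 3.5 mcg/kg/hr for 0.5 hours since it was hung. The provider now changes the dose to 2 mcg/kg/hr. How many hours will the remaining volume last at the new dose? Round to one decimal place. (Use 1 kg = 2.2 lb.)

3.3 hours

Initial rate:
Weight = 158.2 lb ÷ 2.2 lb/kg = 71.90909 kg
Dose = 3.5 mcg/kg/hr × 71.90909 kg = 251.6818 mcg/hr
Concentration = 594 mcg ÷ 59 mL = 10.0678 mcg/mL
Rate = 251.6818 mcg/hr ÷ 10.0678 mcg/mL = 24.9987 mL/hr
Volume infused so far = 24.9987 mL/hr × 0.5 hr = 12.49935 mL
Volume remaining = 59 − 12.49935 = 46.50065 mL
New rate:
Dose = 2 mcg/kg/hr × 71.90909 kg = 143.8182 mcg/hr
Rate = 143.8182 mcg/hr ÷ 10.0678 mcg/mL = 14.28497 mL/hr
Time remaining = 46.50065 mL ÷ 14.28497 mL/hr = 3.255215 hr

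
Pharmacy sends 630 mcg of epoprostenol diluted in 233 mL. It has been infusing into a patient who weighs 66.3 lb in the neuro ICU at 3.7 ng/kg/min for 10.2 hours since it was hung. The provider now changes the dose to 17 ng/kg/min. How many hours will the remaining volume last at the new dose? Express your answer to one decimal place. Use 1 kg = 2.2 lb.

Initial rate:
Weight = 66.3 lb ÷ 2.2 lb/kg = 30.13636 kg
Dose = 3.7 ng/kg/min × 30.13636 kg = 111.5045 ng/min
111.5045 ng/min × 60 min/hr = 6690.273 ng/hr
Concentration = 630 mcg ÷ 233 mL = 2.703863 mcg/mL = 2703.863 ng/mL
Rate = 6690.273 ng/hr ÷ 2703.863 ng/mL = 2.474339 mL/hr
Volume infused so far = 2.474339 mL/hr × 10.2 hr = 25.23826 mL
Volume remaining = 233 − 25.23826 = 207.7617 mL
New rate:
Dose = 17 ng/kg/min × 30.13636 kg = 512.3182 ng/min
512.3182 ng/min × 60 min/hr = 30739.09 ng/hr
Rate = 30739.09 ng/hr ÷ 2703.863 ng/mL = 11.36858 mL/hr
Time remaining = 207.7617 mL ÷ 11.36858 mL/hr = 18.27508 hr

18.3 hours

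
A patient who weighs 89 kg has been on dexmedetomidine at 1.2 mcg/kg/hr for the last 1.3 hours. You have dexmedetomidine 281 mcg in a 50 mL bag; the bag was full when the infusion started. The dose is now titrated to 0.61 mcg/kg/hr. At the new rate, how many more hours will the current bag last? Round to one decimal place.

Initial rate:
Dose = 1.2 mcg/kg/hr × 89 kg = 106.8 mcg/hr
Concentration = 281 mcg ÷ 50 mL = 5.62 mcg/mL
Rate = 106.8 mcg/hr ÷ 5.62 mcg/mL = 19.00356 mL/hr
Volume infused so far = 19.00356 mL/hr × 1.3 hr = 24.70463 mL
Volume remaining = 50 − 24.70463 = 25.29537 mL
New rate:
Dose = 0.61 mcg/kg/hr × 89 kg = 54.29 mcg/hr
Rate = 54.29 mcg/hr ÷ 5.62 mcg/mL = 9.660142 mL/hr
Time remaining = 25.29537 mL ÷ 9.660142 mL/hr = 2.61853 hr

2.6 hours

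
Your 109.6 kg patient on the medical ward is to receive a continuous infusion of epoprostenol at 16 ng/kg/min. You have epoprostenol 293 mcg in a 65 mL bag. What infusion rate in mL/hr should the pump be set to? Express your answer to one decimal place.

23.3 mL/hr

Dose = 16 ng/kg/min × 109.6 kg = 1753.6 ng/min
1753.6 ng/min × 60 min/hr = 105216 ng/hr
Concentration = 293 mcg ÷ 65 mL = 4.507692 mcg/mL = 4507.692 ng/mL
Rate = 105216 ng/hr ÷ 4507.692 ng/mL = 23.34143 mL/hr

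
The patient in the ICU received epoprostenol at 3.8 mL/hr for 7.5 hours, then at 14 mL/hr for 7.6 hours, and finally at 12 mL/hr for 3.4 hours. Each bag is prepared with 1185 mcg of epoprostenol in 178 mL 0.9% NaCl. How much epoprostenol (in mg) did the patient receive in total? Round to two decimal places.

1.17 mg

Concentration = 1185 mcg ÷ 178 mL = 6.657303 mcg/mL
Stage 1: 3.8 mL/hr × 7.5 hr = 28.5 mL → 28.5 mL × 6.657303 mcg/mL = 189.7331 mcg
Stage 2: 14 mL/hr × 7.6 hr = 106.4 mL → 106.4 mL × 6.657303 mcg/mL = 708.3371 mcg
Stage 3: 12 mL/hr × 3.4 hr = 40.8 mL → 40.8 mL × 6.657303 mcg/mL = 271.618 mcg
Total = 189.7331 + 708.3371 + 271.618 = 1169.688 mcg = 1.169688 mg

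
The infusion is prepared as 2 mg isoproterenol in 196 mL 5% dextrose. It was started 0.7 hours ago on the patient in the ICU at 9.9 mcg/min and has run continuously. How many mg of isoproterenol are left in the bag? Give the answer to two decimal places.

1.58 mg

9.9 mcg/min × 60 min/hr = 594 mcg/hr
Concentration = 2 mg ÷ 196 mL = 0.01020408 mg/mL = 10.20408 mcg/mL
Rate = 594 mcg/hr ÷ 10.20408 mcg/mL = 58.212 mL/hr
Volume infused = 58.212 mL/hr × 0.7 hr = 40.7484 mL
Volume remaining = 196 − 40.7484 = 155.2516 mL
Drug remaining = 155.2516 mL × 10.20408 mcg/mL = 1584.2 mcg = 1.5842 mg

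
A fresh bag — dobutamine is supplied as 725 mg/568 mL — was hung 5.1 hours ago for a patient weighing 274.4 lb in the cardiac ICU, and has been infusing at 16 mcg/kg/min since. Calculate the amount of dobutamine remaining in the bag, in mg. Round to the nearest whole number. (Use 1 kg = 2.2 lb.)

Weight = 274.4 lb ÷ 2.2 lb/kg = 124.7273 kg
Dose = 16 mcg/kg/min × 124.7273 kg = 1995.636 mcg/min
1995.636 mcg/min × 60 min/hr = 119738.2 mcg/hr
Concentration = 725 mg ÷ 568 mL = 1.276408 mg/mL = 1276.408 mcg/mL
Rate = 119738.2 mcg/hr ÷ 1276.408 mcg/mL = 93.80867 mL/hr
Volume infused = 93.80867 mL/hr × 5.1 hr = 478.4242 mL
Volume remaining = 568 − 478.4242 = 89.57577 mL
Drug remaining = 89.57577 mL × 1276.408 mcg/mL = 114335.3 mcg = 114.3353 mg

114 mg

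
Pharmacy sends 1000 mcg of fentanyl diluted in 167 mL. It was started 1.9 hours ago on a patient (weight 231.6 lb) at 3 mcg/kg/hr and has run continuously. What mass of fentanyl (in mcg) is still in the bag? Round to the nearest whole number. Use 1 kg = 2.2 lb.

400 mcg

Weight = 231.6 lb ÷ 2.2 lb/kg = 105.2727 kg
Dose = 3 mcg/kg/hr × 105.2727 kg = 315.8182 mcg/hr
Concentration = 1000 mcg ÷ 167 mL = 5.988024 mcg/mL
Rate = 315.8182 mcg/hr ÷ 5.988024 mcg/mL = 52.74164 mL/hr
Volume infused = 52.74164 mL/hr × 1.9 hr = 100.2091 mL
Volume remaining = 167 − 100.2091 = 66.79089 mL
Drug remaining = 66.79089 mL × 5.988024 mcg/mL = 399.9455 mcg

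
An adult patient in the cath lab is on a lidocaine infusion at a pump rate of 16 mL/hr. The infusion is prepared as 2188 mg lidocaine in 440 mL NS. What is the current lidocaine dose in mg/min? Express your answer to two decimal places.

1.33 mg/min

Concentration = 2188 mg ÷ 440 mL = 4.972727 mg/mL
Drug rate = 16 mL/hr × 4.972727 mg/mL = 79.56364 mg/hr
79.56364 mg/hr ÷ 60 min/hr = 1.326061 mg/min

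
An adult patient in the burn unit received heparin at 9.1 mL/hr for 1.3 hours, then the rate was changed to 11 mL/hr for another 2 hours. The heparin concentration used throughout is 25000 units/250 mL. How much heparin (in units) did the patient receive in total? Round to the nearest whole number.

3383 units

Concentration = 25000 units ÷ 250 mL = 100 units/mL
Stage 1: 9.1 mL/hr × 1.3 hr = 11.83 mL → 11.83 mL × 100 units/mL = 1183 units
Stage 2: 11 mL/hr × 2 hr = 22 mL → 22 mL × 100 units/mL = 2200 units
Total = 1183 + 2200 = 3383 units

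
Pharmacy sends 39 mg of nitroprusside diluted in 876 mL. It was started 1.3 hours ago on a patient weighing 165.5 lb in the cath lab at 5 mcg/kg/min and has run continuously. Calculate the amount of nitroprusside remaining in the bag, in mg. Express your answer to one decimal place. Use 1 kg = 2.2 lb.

Weight = 165.5 lb ÷ 2.2 lb/kg = 75.22727 kg
Dose = 5 mcg/kg/min × 75.22727 kg = 376.1364 mcg/min
376.1364 mcg/min × 60 min/hr = 22568.18 mcg/hr
Concentration = 39 mg ÷ 876 mL = 0.04452055 mg/mL = 44.52055 mcg/mL
Rate = 22568.18 mcg/hr ÷ 44.52055 mcg/mL = 506.9161 mL/hr
Volume infused = 506.9161 mL/hr × 1.3 hr = 658.9909 mL
Volume remaining = 876 − 658.9909 = 217.0091 mL
Drug remaining = 217.0091 mL × 44.52055 mcg/mL = 9661.364 mcg = 9.661364 mg

9.7 mg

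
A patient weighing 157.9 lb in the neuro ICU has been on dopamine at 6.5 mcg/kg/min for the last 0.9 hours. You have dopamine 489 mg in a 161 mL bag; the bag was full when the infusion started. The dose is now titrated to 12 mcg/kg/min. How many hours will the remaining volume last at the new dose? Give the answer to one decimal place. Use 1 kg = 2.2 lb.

9.0 hours

Initial rate:
Weight = 157.9 lb ÷ 2.2 lb/kg = 71.77273 kg
Dose = 6.5 mcg/kg/min × 71.77273 kg = 466.5227 mcg/min
466.5227 mcg/min × 60 min/hr = 27991.36 mcg/hr
Concentration = 489 mg ÷ 161 mL = 3.037267 mg/mL = 3037.267 mcg/mL
Rate = 27991.36 mcg/hr ÷ 3037.267 mcg/mL = 9.21597 mL/hr
Volume infused so far = 9.21597 mL/hr × 0.9 hr = 8.294373 mL
Volume remaining = 161 − 8.294373 = 152.7056 mL
New rate:
Dose = 12 mcg/kg/min × 71.77273 kg = 861.2727 mcg/min
861.2727 mcg/min × 60 min/hr = 51676.36 mcg/hr
Rate = 51676.36 mcg/hr ÷ 3037.267 mcg/mL = 17.0141 mL/hr
Time remaining = 152.7056 mL ÷ 17.0141 mL/hr = 8.97524 hr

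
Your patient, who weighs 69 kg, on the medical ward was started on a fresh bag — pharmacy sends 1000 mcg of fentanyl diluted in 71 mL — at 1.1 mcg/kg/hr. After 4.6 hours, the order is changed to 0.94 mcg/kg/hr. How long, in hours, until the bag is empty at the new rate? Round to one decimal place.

Initial rate:
Dose = 1.1 mcg/kg/hr × 69 kg = 75.9 mcg/hr
Concentration = 1000 mcg ÷ 71 mL = 14.08451 mcg/mL
Rate = 75.9 mcg/hr ÷ 14.08451 mcg/mL = 5.3889 mL/hr
Volume infused so far = 5.3889 mL/hr × 4.6 hr = 24.78894 mL
Volume remaining = 71 − 24.78894 = 46.21106 mL
New rate:
Dose = 0.94 mcg/kg/hr × 69 kg = 64.86 mcg/hr
Rate = 64.86 mcg/hr ÷ 14.08451 mcg/mL = 4.60506 mL/hr
Time remaining = 46.21106 mL ÷ 4.60506 mL/hr = 10.03484 hr

10.0 hours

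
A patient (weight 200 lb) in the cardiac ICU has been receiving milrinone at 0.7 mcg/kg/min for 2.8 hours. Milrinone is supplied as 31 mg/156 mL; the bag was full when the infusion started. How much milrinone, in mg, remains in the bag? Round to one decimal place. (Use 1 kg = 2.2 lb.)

20.3 mg

Weight = 200 lb ÷ 2.2 lb/kg = 90.90909 kg
Dose = 0.7 mcg/kg/min × 90.90909 kg = 63.63636 mcg/min
63.63636 mcg/min × 60 min/hr = 3818.182 mcg/hr
Concentration = 31 mg ÷ 156 mL = 0.1987179 mg/mL = 198.7179 mcg/mL
Rate = 3818.182 mcg/hr ÷ 198.7179 mcg/mL = 19.21408 mL/hr
Volume infused = 19.21408 mL/hr × 2.8 hr = 53.79941 mL
Volume remaining = 156 − 53.79941 = 102.2006 mL
Drug remaining = 102.2006 mL × 198.7179 mcg/mL = 20309.09 mcg = 20.30909 mg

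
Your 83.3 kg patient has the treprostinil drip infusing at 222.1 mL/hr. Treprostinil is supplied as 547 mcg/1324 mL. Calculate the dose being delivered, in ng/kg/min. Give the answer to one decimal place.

18.4 ng/kg/min

Concentration = 547 mcg ÷ 1324 mL = 0.413142 mcg/mL = 413.142 ng/mL
Drug rate = 222.1 mL/hr × 413.142 ng/mL = 91758.84 ng/hr
91758.84 ng/hr ÷ 60 min/hr = 1529.314 ng/min
1529.314 ng/min ÷ 83.3 kg = 18.35911 ng/kg/min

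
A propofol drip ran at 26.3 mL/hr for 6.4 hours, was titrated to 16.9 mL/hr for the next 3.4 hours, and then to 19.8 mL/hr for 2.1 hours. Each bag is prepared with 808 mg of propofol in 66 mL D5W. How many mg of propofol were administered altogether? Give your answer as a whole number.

3273 mg

Concentration = 808 mg ÷ 66 mL = 12.24242 mg/mL
Stage 1: 26.3 mL/hr × 6.4 hr = 168.32 mL → 168.32 mL × 12.24242 mg/mL = 2060.645 mg
Stage 2: 16.9 mL/hr × 3.4 hr = 57.46 mL → 57.46 mL × 12.24242 mg/mL = 703.4497 mg
Stage 3: 19.8 mL/hr × 2.1 hr = 41.58 mL → 41.58 mL × 12.24242 mg/mL = 509.04 mg
Total = 2060.645 + 703.4497 + 509.04 = 3273.135 mg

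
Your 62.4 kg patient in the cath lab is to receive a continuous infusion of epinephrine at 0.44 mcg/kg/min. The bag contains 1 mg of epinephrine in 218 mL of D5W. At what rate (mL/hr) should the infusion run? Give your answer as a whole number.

359 mL/hr

Dose = 0.44 mcg/kg/min × 62.4 kg = 27.456 mcg/min
27.456 mcg/min × 60 min/hr = 1647.36 mcg/hr
Concentration = 1 mg ÷ 218 mL = 0.004587156 mg/mL = 4.587156 mcg/mL
Rate = 1647.36 mcg/hr ÷ 4.587156 mcg/mL = 359.1245 mL/hr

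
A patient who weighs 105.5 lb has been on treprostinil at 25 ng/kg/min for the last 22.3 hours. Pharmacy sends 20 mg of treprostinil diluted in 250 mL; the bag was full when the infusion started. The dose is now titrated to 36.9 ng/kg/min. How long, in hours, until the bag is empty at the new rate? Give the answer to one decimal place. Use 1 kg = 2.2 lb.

Initial rate:
Weight = 105.5 lb ÷ 2.2 lb/kg = 47.95455 kg
Dose = 25 ng/kg/min × 47.95455 kg = 1198.864 ng/min
1198.864 ng/min × 60 min/hr = 71931.82 ng/hr
Concentration = 20 mg ÷ 250 mL = 0.08 mg/mL = 80000 ng/mL
Rate = 71931.82 ng/hr ÷ 80000 ng/mL = 0.8991477 mL/hr
Volume infused so far = 0.8991477 mL/hr × 22.3 hr = 20.05099 mL
Volume remaining = 250 − 20.05099 = 229.949 mL
New rate:
Dose = 36.9 ng/kg/min × 47.95455 kg = 1769.523 ng/min
1769.523 ng/min × 60 min/hr = 106171.4 ng/hr
Rate = 106171.4 ng/hr ÷ 80000 ng/mL = 1.327142 mL/hr
Time remaining = 229.949 mL ÷ 1.327142 mL/hr = 173.2663 hr

173.3 hours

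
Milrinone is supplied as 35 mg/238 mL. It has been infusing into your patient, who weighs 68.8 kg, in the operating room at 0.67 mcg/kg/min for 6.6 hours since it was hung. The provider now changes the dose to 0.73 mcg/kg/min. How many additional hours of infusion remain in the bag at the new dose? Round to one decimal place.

Initial rate:
Dose = 0.67 mcg/kg/min × 68.8 kg = 46.096 mcg/min
46.096 mcg/min × 60 min/hr = 2765.76 mcg/hr
Concentration = 35 mg ÷ 238 mL = 0.1470588 mg/mL = 147.0588 mcg/mL
Rate = 2765.76 mcg/hr ÷ 147.0588 mcg/mL = 18.80717 mL/hr
Volume infused so far = 18.80717 mL/hr × 6.6 hr = 124.1273 mL
Volume remaining = 238 − 124.1273 = 113.8727 mL
New rate:
Dose = 0.73 mcg/kg/min × 68.8 kg = 50.224 mcg/min
50.224 mcg/min × 60 min/hr = 3013.44 mcg/hr
Rate = 3013.44 mcg/hr ÷ 147.0588 mcg/mL = 20.49139 mL/hr
Time remaining = 113.8727 mL ÷ 20.49139 mL/hr = 5.557099 hr

5.6 hours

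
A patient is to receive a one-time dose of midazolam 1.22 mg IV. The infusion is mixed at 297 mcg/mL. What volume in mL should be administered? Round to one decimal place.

4.1 mL

Concentration = 297 mcg/mL = 0.297 mg/mL
Volume = 1.22 mg ÷ 0.297 mg/mL = 4.107744 mL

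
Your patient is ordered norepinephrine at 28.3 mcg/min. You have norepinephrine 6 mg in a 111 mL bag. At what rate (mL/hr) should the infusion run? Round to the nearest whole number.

28.3 mcg/min × 60 min/hr = 1698 mcg/hr
Concentration = 6 mg ÷ 111 mL = 0.05405405 mg/mL = 54.05405 mcg/mL
Rate = 1698 mcg/hr ÷ 54.05405 mcg/mL = 31.413 mL/hr

31 mL/hr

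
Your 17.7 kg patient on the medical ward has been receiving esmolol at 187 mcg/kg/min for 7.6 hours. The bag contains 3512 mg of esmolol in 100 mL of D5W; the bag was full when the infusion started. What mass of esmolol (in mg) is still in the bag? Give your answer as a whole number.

2003 mg

Dose = 187 mcg/kg/min × 17.7 kg = 3309.9 mcg/min
3309.9 mcg/min × 60 min/hr = 198594 mcg/hr
Concentration = 3512 mg ÷ 100 mL = 35.12 mg/mL = 35120 mcg/mL
Rate = 198594 mcg/hr ÷ 35120 mcg/mL = 5.654727 mL/hr
Volume infused = 5.654727 mL/hr × 7.6 hr = 42.97592 mL
Volume remaining = 100 − 42.97592 = 57.02408 mL
Drug remaining = 57.02408 mL × 35120 mcg/mL = 2002686 mcg = 2002.686 mg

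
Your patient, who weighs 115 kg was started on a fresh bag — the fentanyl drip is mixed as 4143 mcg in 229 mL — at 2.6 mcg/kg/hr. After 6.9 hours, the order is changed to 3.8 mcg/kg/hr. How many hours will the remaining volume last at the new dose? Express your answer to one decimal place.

4.8 hours

Initial rate:
Dose = 2.6 mcg/kg/hr × 115 kg = 299 mcg/hr
Concentration = 4143 mcg ÷ 229 mL = 18.0917 mcg/mL
Rate = 299 mcg/hr ÷ 18.0917 mcg/mL = 16.52691 mL/hr
Volume infused so far = 16.52691 mL/hr × 6.9 hr = 114.0357 mL
Volume remaining = 229 − 114.0357 = 114.9643 mL
New rate:
Dose = 3.8 mcg/kg/hr × 115 kg = 437 mcg/hr
Rate = 437 mcg/hr ÷ 18.0917 mcg/mL = 24.15472 mL/hr
Time remaining = 114.9643 mL ÷ 24.15472 mL/hr = 4.759497 hr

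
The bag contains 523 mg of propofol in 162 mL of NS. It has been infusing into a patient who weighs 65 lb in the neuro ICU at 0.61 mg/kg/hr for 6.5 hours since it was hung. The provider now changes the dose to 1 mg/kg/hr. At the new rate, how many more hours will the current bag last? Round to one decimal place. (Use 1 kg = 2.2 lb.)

Initial rate:
Weight = 65 lb ÷ 2.2 lb/kg = 29.54545 kg
Dose = 0.61 mg/kg/hr × 29.54545 kg = 18.02273 mg/hr
Concentration = 523 mg ÷ 162 mL = 3.228395 mg/mL
Rate = 18.02273 mg/hr ÷ 3.228395 mg/mL = 5.582566 mL/hr
Volume infused so far = 5.582566 mL/hr × 6.5 hr = 36.28668 mL
Volume remaining = 162 − 36.28668 = 125.7133 mL
New rate:
Dose = 1 mg/kg/hr × 29.54545 kg = 29.54545 mg/hr
Rate = 29.54545 mg/hr ÷ 3.228395 mg/mL = 9.151747 mL/hr
Time remaining = 125.7133 mL ÷ 9.151747 mL/hr = 13.73654 hr

13.7 hours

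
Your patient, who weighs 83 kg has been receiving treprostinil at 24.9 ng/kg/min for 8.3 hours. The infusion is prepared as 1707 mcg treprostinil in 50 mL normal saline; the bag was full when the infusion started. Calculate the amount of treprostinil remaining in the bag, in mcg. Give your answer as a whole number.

Dose = 24.9 ng/kg/min × 83 kg = 2066.7 ng/min
2066.7 ng/min × 60 min/hr = 124002 ng/hr
Concentration = 1707 mcg ÷ 50 mL = 34.14 mcg/mL = 34140 ng/mL
Rate = 124002 ng/hr ÷ 34140 ng/mL = 3.632162 mL/hr
Volume infused = 3.632162 mL/hr × 8.3 hr = 30.14694 mL
Volume remaining = 50 − 30.14694 = 19.85306 mL
Drug remaining = 19.85306 mL × 34140 ng/mL = 677783.4 ng = 677.7834 mcg

678 mcg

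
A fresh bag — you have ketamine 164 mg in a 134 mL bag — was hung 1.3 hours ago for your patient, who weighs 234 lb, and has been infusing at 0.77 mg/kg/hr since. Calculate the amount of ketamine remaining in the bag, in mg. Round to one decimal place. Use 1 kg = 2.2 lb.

57.5 mg

Weight = 234 lb ÷ 2.2 lb/kg = 106.3636 kg
Dose = 0.77 mg/kg/hr × 106.3636 kg = 81.9 mg/hr
Concentration = 164 mg ÷ 134 mL = 1.223881 mg/mL
Rate = 81.9 mg/hr ÷ 1.223881 mg/mL = 66.91829 mL/hr
Volume infused = 66.91829 mL/hr × 1.3 hr = 86.99378 mL
Volume remaining = 134 − 86.99378 = 47.00622 mL
Drug remaining = 47.00622 mL × 1.223881 mg/mL = 57.53 mg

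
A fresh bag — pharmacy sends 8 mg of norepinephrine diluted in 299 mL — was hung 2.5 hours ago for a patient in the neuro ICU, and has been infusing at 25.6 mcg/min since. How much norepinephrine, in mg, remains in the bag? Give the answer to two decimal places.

25.6 mcg/min × 60 min/hr = 1536 mcg/hr
Concentration = 8 mg ÷ 299 mL = 0.02675585 mg/mL = 26.75585 mcg/mL
Rate = 1536 mcg/hr ÷ 26.75585 mcg/mL = 57.408 mL/hr
Volume infused = 57.408 mL/hr × 2.5 hr = 143.52 mL
Volume remaining = 299 − 143.52 = 155.48 mL
Drug remaining = 155.48 mL × 26.75585 mcg/mL = 4160 mcg = 4.16 mg

4.16 mg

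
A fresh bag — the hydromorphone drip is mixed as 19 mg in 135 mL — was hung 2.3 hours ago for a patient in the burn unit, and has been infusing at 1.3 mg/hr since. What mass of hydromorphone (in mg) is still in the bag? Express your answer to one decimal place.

Concentration = 19 mg ÷ 135 mL = 0.1407407 mg/mL
Rate = 1.3 mg/hr ÷ 0.1407407 mg/mL = 9.236842 mL/hr
Volume infused = 9.236842 mL/hr × 2.3 hr = 21.24474 mL
Volume remaining = 135 − 21.24474 = 113.7553 mL
Drug remaining = 113.7553 mL × 0.1407407 mg/mL = 16.01 mg

16.0 mg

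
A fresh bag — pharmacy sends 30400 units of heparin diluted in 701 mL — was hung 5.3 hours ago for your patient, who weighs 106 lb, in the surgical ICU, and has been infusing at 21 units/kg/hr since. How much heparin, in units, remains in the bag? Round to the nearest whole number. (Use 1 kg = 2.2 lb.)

Weight = 106 lb ÷ 2.2 lb/kg = 48.18182 kg
Dose = 21 units/kg/hr × 48.18182 kg = 1011.818 units/hr
Concentration = 30400 units ÷ 701 mL = 43.36662 units/mL
Rate = 1011.818 units/hr ÷ 43.36662 units/mL = 23.33173 mL/hr
Volume infused = 23.33173 mL/hr × 5.3 hr = 123.6582 mL
Volume remaining = 701 − 123.6582 = 577.3418 mL
Drug remaining = 577.3418 mL × 43.36662 units/mL = 25037.36 units

25037 units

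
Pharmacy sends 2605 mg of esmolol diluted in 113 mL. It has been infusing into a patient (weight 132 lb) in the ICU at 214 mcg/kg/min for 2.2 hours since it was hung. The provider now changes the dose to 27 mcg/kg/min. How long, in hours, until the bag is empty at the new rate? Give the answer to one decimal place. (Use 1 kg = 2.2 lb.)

Initial rate:
Weight = 132 lb ÷ 2.2 lb/kg = 60 kg
Dose = 214 mcg/kg/min × 60 kg = 12840 mcg/min
12840 mcg/min × 60 min/hr = 770400 mcg/hr
Concentration = 2605 mg ÷ 113 mL = 23.0531 mg/mL = 23053.1 mcg/mL
Rate = 770400 mcg/hr ÷ 23053.1 mcg/mL = 33.4185 mL/hr
Volume infused so far = 33.4185 mL/hr × 2.2 hr = 73.52071 mL
Volume remaining = 113 − 73.52071 = 39.47929 mL
New rate:
Dose = 27 mcg/kg/min × 60 kg = 1620 mcg/min
1620 mcg/min × 60 min/hr = 97200 mcg/hr
Rate = 97200 mcg/hr ÷ 23053.1 mcg/mL = 4.216353 mL/hr
Time remaining = 39.47929 mL ÷ 4.216353 mL/hr = 9.363374 hr

9.4 hours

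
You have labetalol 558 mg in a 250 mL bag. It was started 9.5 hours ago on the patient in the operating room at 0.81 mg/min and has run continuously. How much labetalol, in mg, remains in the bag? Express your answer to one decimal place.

0.81 mg/min × 60 min/hr = 48.6 mg/hr
Concentration = 558 mg ÷ 250 mL = 2.232 mg/mL
Rate = 48.6 mg/hr ÷ 2.232 mg/mL = 21.77419 mL/hr
Volume infused = 21.77419 mL/hr × 9.5 hr = 206.8548 mL
Volume remaining = 250 − 206.8548 = 43.14516 mL
Drug remaining = 43.14516 mL × 2.232 mg/mL = 96.3 mg

96.3 mg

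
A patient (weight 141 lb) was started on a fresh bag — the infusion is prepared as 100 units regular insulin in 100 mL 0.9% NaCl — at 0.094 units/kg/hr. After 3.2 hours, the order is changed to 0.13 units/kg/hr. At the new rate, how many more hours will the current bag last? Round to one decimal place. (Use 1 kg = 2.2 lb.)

9.7 hours

Initial rate:
Weight = 141 lb ÷ 2.2 lb/kg = 64.09091 kg
Dose = 0.094 units/kg/hr × 64.09091 kg = 6.024545 units/hr
Concentration = 100 units ÷ 100 mL = 1 units/mL
Rate = 6.024545 units/hr ÷ 1 units/mL = 6.024545 mL/hr
Volume infused so far = 6.024545 mL/hr × 3.2 hr = 19.27855 mL
Volume remaining = 100 − 19.27855 = 80.72145 mL
New rate:
Dose = 0.13 units/kg/hr × 64.09091 kg = 8.331818 units/hr
Rate = 8.331818 units/hr ÷ 1 units/mL = 8.331818 mL/hr
Time remaining = 80.72145 mL ÷ 8.331818 mL/hr = 9.688336 hr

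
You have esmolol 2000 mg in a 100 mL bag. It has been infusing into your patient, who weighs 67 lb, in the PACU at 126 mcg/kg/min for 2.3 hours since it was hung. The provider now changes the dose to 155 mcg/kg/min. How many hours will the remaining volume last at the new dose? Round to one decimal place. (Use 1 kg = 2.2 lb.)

5.2 hours

Initial rate:
Weight = 67 lb ÷ 2.2 lb/kg = 30.45455 kg
Dose = 126 mcg/kg/min × 30.45455 kg = 3837.273 mcg/min
3837.273 mcg/min × 60 min/hr = 230236.4 mcg/hr
Concentration = 2000 mg ÷ 100 mL = 20 mg/mL = 20000 mcg/mL
Rate = 230236.4 mcg/hr ÷ 20000 mcg/mL = 11.51182 mL/hr
Volume infused so far = 11.51182 mL/hr × 2.3 hr = 26.47718 mL
Volume remaining = 100 − 26.47718 = 73.52282 mL
New rate:
Dose = 155 mcg/kg/min × 30.45455 kg = 4720.455 mcg/min
4720.455 mcg/min × 60 min/hr = 283227.3 mcg/hr
Rate = 283227.3 mcg/hr ÷ 20000 mcg/mL = 14.16136 mL/hr
Time remaining = 73.52282 mL ÷ 14.16136 mL/hr = 5.191789 hr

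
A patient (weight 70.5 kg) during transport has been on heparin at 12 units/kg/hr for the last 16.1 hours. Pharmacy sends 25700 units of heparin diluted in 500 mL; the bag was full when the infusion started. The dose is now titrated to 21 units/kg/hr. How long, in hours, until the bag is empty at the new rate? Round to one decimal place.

8.2 hours

Initial rate:
Dose = 12 units/kg/hr × 70.5 kg = 846 units/hr
Concentration = 25700 units ÷ 500 mL = 51.4 units/mL
Rate = 846 units/hr ÷ 51.4 units/mL = 16.45914 mL/hr
Volume infused so far = 16.45914 mL/hr × 16.1 hr = 264.9922 mL
Volume remaining = 500 − 264.9922 = 235.0078 mL
New rate:
Dose = 21 units/kg/hr × 70.5 kg = 1480.5 units/hr
Rate = 1480.5 units/hr ÷ 51.4 units/mL = 28.8035 mL/hr
Time remaining = 235.0078 mL ÷ 28.8035 mL/hr = 8.159 hr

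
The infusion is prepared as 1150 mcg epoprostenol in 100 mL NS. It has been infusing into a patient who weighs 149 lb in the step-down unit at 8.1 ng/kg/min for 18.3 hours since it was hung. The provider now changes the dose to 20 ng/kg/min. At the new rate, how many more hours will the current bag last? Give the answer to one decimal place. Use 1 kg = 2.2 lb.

6.7 hours

Initial rate:
Weight = 149 lb ÷ 2.2 lb/kg = 67.72727 kg
Dose = 8.1 ng/kg/min × 67.72727 kg = 548.5909 ng/min
548.5909 ng/min × 60 min/hr = 32915.45 ng/hr
Concentration = 1150 mcg ÷ 100 mL = 11.5 mcg/mL = 11500 ng/mL
Rate = 32915.45 ng/hr ÷ 11500 ng/mL = 2.862213 mL/hr
Volume infused so far = 2.862213 mL/hr × 18.3 hr = 52.37851 mL
Volume remaining = 100 − 52.37851 = 47.62149 mL
New rate:
Dose = 20 ng/kg/min × 67.72727 kg = 1354.545 ng/min
1354.545 ng/min × 60 min/hr = 81272.73 ng/hr
Rate = 81272.73 ng/hr ÷ 11500 ng/mL = 7.067194 mL/hr
Time remaining = 47.62149 mL ÷ 7.067194 mL/hr = 6.738388 hr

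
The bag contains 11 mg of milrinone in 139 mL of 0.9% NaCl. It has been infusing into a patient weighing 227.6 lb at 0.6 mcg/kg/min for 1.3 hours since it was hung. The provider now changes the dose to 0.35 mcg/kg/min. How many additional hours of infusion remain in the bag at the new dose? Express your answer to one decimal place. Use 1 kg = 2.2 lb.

Initial rate:
Weight = 227.6 lb ÷ 2.2 lb/kg = 103.4545 kg
Dose = 0.6 mcg/kg/min × 103.4545 kg = 62.07273 mcg/min
62.07273 mcg/min × 60 min/hr = 3724.364 mcg/hr
Concentration = 11 mg ÷ 139 mL = 0.07913669 mg/mL = 79.13669 mcg/mL
Rate = 3724.364 mcg/hr ÷ 79.13669 mcg/mL = 47.06241 mL/hr
Volume infused so far = 47.06241 mL/hr × 1.3 hr = 61.18114 mL
Volume remaining = 139 − 61.18114 = 77.81886 mL
New rate:
Dose = 0.35 mcg/kg/min × 103.4545 kg = 36.20909 mcg/min
36.20909 mcg/min × 60 min/hr = 2172.545 mcg/hr
Rate = 2172.545 mcg/hr ÷ 79.13669 mcg/mL = 27.45307 mL/hr
Time remaining = 77.81886 mL ÷ 27.45307 mL/hr = 2.834614 hr

2.8 hours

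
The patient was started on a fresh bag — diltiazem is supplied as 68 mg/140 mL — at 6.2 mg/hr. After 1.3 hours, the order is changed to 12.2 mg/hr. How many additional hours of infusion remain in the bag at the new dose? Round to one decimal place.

4.9 hours

Initial rate:
Concentration = 68 mg ÷ 140 mL = 0.4857143 mg/mL
Rate = 6.2 mg/hr ÷ 0.4857143 mg/mL = 12.76471 mL/hr
Volume infused so far = 12.76471 mL/hr × 1.3 hr = 16.59412 mL
Volume remaining = 140 − 16.59412 = 123.4059 mL
New rate:
Rate = 12.2 mg/hr ÷ 0.4857143 mg/mL = 25.11765 mL/hr
Time remaining = 123.4059 mL ÷ 25.11765 mL/hr = 4.913115 hr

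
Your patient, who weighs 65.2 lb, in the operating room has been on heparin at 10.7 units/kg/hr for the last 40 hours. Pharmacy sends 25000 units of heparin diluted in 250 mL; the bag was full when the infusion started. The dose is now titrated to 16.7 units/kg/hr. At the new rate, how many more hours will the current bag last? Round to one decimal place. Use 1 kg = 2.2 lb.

24.9 hours

Initial rate:
Weight = 65.2 lb ÷ 2.2 lb/kg = 29.63636 kg
Dose = 10.7 units/kg/hr × 29.63636 kg = 317.1091 units/hr
Concentration = 25000 units ÷ 250 mL = 100 units/mL
Rate = 317.1091 units/hr ÷ 100 units/mL = 3.171091 mL/hr
Volume infused so far = 3.171091 mL/hr × 40 hr = 126.8436 mL
Volume remaining = 250 − 126.8436 = 123.1564 mL
New rate:
Dose = 16.7 units/kg/hr × 29.63636 kg = 494.9273 units/hr
Rate = 494.9273 units/hr ÷ 100 units/mL = 4.949273 mL/hr
Time remaining = 123.1564 mL ÷ 4.949273 mL/hr = 24.88373 hr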